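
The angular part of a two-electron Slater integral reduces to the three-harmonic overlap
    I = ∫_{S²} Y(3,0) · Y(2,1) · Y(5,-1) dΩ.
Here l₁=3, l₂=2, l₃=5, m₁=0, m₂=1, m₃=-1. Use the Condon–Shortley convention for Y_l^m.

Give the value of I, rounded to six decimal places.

m-sum 0 ✓  L=10 even ✓  1≤5≤5 ✓
Π(2lᵢ+1) = 7×5×11 = 385
triangle coeff Δ(3,2,5) = 1/2310
Σ_t [0,0]: t=0:+1/144 = 1/144
(3j)²=10/231 [(3 2 5; 0 0 0)], sign=-1
Σ_t [0,0]: t=0:+1/216 = 1/216
(3j)²=8/231 [(3 2 5; 0 1 -1)], sign=+1
⇒ 4πI² = 400/693
I = (-1)√(400/693/(4π)) = -0.21431790

-0.214318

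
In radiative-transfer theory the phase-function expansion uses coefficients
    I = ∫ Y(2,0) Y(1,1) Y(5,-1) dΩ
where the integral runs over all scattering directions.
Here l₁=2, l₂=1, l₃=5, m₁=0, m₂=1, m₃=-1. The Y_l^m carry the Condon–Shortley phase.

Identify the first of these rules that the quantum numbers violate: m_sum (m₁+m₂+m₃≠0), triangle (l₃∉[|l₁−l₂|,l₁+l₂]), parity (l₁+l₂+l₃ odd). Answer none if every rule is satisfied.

Σmᵢ = 0  ✓
l₃∈[|l₁−l₂|,l₁+l₂]=[1,3], have l₃=5  ✗
Σlᵢ = 8 ⇒ even

triangle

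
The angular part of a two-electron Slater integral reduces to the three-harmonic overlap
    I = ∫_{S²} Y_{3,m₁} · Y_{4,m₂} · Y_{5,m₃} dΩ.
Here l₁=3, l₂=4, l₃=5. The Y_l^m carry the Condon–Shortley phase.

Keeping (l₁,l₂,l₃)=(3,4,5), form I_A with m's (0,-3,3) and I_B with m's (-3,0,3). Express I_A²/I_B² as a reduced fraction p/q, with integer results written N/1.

7/25

l's match ⇒ only the (l;m) 3-j factors differ between A and B.
A: triangle coeff Δ(3,4,5) = 1/180180; Σ_t [0,1]: t=0:+1/1440 t=1:−1/2880 = 1/2880; (3j)²=7/715 [(3 4 5; 0 -3 3)], sign=+1
B: triangle coeff Δ(3,4,5) = 1/180180; Σ_t [2,2]: t=2:+1/2304 = 1/2304; (3j)²=5/143 [(3 4 5; -3 0 3)], sign=+1
I_A²/I_B² = (7/715)/(5/143) = 7/25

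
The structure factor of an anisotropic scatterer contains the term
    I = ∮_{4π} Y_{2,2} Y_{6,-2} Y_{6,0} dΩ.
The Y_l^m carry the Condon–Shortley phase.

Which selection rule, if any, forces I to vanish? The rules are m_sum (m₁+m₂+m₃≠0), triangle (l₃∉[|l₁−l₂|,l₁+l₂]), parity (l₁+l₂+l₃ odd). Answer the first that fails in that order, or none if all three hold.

m₁+m₂+m₃ = 2 − 2 + 0 = 0  ✓
triangle: |2−6|=4 ≤ l₃=6 ≤ 2+6=8  ✓
parity: l₁+l₂+l₃ = 14 is even  ✓

none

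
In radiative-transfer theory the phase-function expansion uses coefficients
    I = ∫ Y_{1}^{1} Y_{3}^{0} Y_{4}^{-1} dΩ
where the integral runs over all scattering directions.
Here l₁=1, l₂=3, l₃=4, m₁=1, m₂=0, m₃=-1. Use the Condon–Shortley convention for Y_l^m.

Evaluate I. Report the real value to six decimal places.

m-sum 0 ✓  L=8 even ✓  2≤4≤4 ✓
Π(2lᵢ+1) = 3×7×9 = 189
triangle coeff Δ(1,3,4) = 1/252
Σ_t [0,0]: t=0:+1/36 = 1/36
(3j)²=4/63 [(1 3 4; 0 0 0)], sign=+1
Σ_t [0,0]: t=0:+1/72 = 1/72
(3j)²=5/126 [(1 3 4; 1 0 -1)], sign=-1
⇒ 4πI² = 10/21
I = (-1)√(10/21/(4π)) = -0.19466390

-0.194664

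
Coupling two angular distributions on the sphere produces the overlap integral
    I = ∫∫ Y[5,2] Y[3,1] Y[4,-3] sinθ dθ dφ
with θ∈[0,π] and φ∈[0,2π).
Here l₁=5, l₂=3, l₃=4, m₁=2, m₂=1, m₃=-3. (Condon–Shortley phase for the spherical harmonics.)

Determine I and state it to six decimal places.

Checks pass: Σm=0; 12 even; l₃=4∈[2,8].
(2·5+1)(2·3+1)(2·4+1) = 693
Δ: 4! 6! 2! / 13! → 1/180180
sum: t=1:−1/576 t=2:+1/144 t=3:−1/576 = 1/288
3j²(5 3 4; 0 0 0) = Δ·Π!·Σ² = 20/1001  (sign +1)
sum: t=2:+1/960 t=3:−1/4320 = 7/8640
3j²(5 3 4; 2 1 -3) = Δ·Π!·Σ² = 343/12870  (sign -1)
combine: 4πI² = 693·20/1001·343/12870 = 686/1859
take √, sign -1: I = -0.17136315

-0.171363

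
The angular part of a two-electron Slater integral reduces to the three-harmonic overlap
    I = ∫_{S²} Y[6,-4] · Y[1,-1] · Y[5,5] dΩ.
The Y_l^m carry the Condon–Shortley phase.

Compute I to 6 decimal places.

0.040859

m-sum 0 ✓  L=12 even ✓  5≤5≤7 ✓
Π(2lᵢ+1) = 13×3×11 = 429
triangle coeff Δ(6,1,5) = 1/858
Σ_t [1,1]: t=1:−1/14400 = -1/14400
(3j)²=6/143 [(6 1 5; 0 0 0)], sign=+1
Σ_t [0,0]: t=0:+1/7257600 = 1/7257600
(3j)²=1/858 [(6 1 5; -4 -1 5)], sign=+1
⇒ 4πI² = 3/143
I = (+1)√(3/143/(4π)) = 0.04085899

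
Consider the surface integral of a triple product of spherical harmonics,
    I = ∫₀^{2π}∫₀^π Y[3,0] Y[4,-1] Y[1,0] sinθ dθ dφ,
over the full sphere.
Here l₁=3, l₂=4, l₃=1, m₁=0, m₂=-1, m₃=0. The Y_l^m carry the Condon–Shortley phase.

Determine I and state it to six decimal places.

0.000000

Σmᵢ = -1 ≠ 0, so the φ-integral vanishes; I = 0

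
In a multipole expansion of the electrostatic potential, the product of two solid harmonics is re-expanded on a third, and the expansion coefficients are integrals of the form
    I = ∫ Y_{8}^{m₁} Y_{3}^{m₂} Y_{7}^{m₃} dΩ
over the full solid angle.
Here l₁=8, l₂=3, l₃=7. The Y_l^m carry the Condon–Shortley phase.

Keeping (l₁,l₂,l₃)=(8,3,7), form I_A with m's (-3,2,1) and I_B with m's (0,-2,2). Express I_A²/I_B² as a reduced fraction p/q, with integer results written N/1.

5/77

Same 8,3,7: normalisation and zero-m 3j drop out of the ratio.
A: Δ: 4! 12! 2! / 19! → 1/5290740; sum: t=3:−1/11612160 t=4:+1/14515200 = -1/58060800; 3j²(8 3 7; -3 2 1) = Δ·Π!·Σ² = 55/58786  (sign -1)
B: Δ: 4! 12! 2! / 19! → 1/5290740; sum: t=0:+1/23224320 t=1:−1/7257600 = -11/116121600; 3j²(8 3 7; 0 -2 2) = Δ·Π!·Σ² = 121/8398  (sign +1)
I_A²/I_B² = (55/58786)/(121/8398) = 5/77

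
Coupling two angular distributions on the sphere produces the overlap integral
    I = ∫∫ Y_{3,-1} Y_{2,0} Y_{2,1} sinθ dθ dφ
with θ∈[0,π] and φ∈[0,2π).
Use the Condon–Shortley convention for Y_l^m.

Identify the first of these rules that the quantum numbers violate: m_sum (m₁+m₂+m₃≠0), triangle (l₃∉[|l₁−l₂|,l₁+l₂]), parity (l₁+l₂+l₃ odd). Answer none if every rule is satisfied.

Σmᵢ = 0  ✓
l₃∈[|l₁−l₂|,l₁+l₂]=[1,5], have l₃=2  ✓
Σlᵢ = 7 ⇒ odd  ✗

parity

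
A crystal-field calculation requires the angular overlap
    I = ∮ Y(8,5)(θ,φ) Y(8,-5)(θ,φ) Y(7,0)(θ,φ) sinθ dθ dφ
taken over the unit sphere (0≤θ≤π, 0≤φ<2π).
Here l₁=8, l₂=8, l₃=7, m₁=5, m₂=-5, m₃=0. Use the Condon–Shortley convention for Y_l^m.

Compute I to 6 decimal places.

Σlᵢ=23 odd — θ-integrand is odd under cosθ→−cosθ; I=0

0.000000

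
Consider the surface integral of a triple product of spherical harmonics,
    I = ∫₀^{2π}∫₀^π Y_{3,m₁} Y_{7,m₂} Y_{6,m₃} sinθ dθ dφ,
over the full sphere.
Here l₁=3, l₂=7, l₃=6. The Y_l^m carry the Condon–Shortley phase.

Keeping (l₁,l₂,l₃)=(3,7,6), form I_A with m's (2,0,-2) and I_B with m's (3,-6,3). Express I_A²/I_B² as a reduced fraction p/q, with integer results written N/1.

Shared (l₁,l₂,l₃)=(3,7,6): N and (l;000)² cancel in I_A²/I_B².
A: Δ = 4!·2!·10!/17! = 1/2042040; Racah Σ t=0..1: t=0:+1/725760 t=1:−1/207360 = -1/290304; ⇒ 3j(3 7 6; 2 0 -2)² = 125/7293, sgn -1
B: Δ = 4!·2!·10!/17! = 1/2042040; Racah Σ t=0..0: t=0:+1/17418240 = 1/17418240; ⇒ 3j(3 7 6; 3 -6 3)² = 15/952, sgn -1
I_A²/I_B² = (125/7293)/(15/952) = 1400/1287

1400/1287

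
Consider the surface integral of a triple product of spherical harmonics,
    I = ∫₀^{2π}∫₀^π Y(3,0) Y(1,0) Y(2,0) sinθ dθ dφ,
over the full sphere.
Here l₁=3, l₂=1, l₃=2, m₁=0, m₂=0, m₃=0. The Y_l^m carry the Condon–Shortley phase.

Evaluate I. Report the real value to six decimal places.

m-sum 0 ✓  L=6 even ✓  2≤2≤4 ✓
Π(2lᵢ+1) = 7×3×5 = 105
triangle coeff Δ(3,1,2) = 1/105
Σ_t [1,1]: t=1:−1/4 = -1/4
(3j)²=3/35 [(3 1 2; 0 0 0)], sign=-1
(m-triple is (0,0,0) — same symbol as above.)
⇒ 4πI² = 27/35
I = (+1)√(27/35/(4π)) = 0.24776670

0.247767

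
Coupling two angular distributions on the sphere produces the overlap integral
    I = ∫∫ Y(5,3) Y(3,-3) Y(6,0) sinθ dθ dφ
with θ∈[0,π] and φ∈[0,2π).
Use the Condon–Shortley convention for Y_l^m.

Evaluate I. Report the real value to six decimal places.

-0.110086

m-sum 0 ✓  L=14 even ✓  2≤6≤8 ✓
Π(2lᵢ+1) = 11×7×13 = 1001
triangle coeff Δ(5,3,6) = 1/675675
Σ_t [0,2]: t=0:+1/8640 t=1:−1/2304 t=2:+1/8640 = -7/34560
(3j)²=7/429 [(5 3 6; 0 0 0)], sign=-1
Σ_t [0,0]: t=0:+1/69120 = 1/69120
(3j)²=4/429 [(5 3 6; 3 -3 0)], sign=+1
⇒ 4πI² = 196/1287
I = (-1)√(196/1287/(4π)) = -0.11008644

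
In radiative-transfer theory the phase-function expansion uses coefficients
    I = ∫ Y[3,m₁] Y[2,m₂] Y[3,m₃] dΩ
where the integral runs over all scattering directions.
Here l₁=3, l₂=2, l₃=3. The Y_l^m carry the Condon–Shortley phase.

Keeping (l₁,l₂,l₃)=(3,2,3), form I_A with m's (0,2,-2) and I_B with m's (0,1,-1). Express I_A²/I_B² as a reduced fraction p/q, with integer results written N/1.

10/1

Same 3,2,3: normalisation and zero-m 3j drop out of the ratio.
A: Δ: 2! 4! 2! / 9! → 1/3780; sum: t=2:+1/24 = 1/24; 3j²(3 2 3; 0 2 -2) = Δ·Π!·Σ² = 1/21  (sign -1)
B: Δ: 2! 4! 2! / 9! → 1/3780; sum: t=1:−1/8 t=2:+1/12 = -1/24; 3j²(3 2 3; 0 1 -1) = Δ·Π!·Σ² = 1/210  (sign -1)
I_A²/I_B² = (1/21)/(1/210) = 10/1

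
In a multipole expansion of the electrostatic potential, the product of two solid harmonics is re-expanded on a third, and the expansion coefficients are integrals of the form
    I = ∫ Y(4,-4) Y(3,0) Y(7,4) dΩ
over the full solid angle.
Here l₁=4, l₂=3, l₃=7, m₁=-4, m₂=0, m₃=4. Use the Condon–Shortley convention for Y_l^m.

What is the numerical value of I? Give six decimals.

Checks pass: Σm=0; 14 even; l₃=7∈[1,7].
(2·4+1)(2·3+1)(2·7+1) = 945
Δ: 0! 8! 6! / 15! → 1/45045
sum: t=0:+1/20736 = 1/20736
3j²(4 3 7; 0 0 0) = Δ·Π!·Σ² = 35/1287  (sign -1)
sum: t=0:+1/1451520 = 1/1451520
3j²(4 3 7; -4 0 4) = Δ·Π!·Σ² = 1/273  (sign -1)
combine: 4πI² = 945·35/1287·1/273 = 175/1859
take √, sign +1: I = 0.08655146

0.086551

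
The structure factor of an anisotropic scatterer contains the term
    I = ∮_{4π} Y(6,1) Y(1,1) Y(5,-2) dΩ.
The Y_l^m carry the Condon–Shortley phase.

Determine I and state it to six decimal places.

-0.129207

Rules hold: Σm=0, L=12 even, 5≤5≤7.
N = 13·3·11 = 429
Δ = 2!·10!·0!/13! = 1/858
Racah Σ t=1..1: t=1:−1/14400 = -1/14400
⇒ 3j(6 1 5; 0 0 0)² = 6/143, sgn +1
Racah Σ t=2..2: t=2:+1/60480 = 1/60480
⇒ 3j(6 1 5; 1 1 -2)² = 5/429, sgn -1
4πI² = N·(3j₀)²·(3jₘ)² = 30/143
I = -1·√(0.20979/4π) = -0.12920749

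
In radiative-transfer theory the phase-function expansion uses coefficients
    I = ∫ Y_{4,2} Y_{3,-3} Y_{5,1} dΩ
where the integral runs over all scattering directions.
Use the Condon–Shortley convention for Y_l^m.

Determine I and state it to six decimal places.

Rules hold: Σm=0, L=12 even, 1≤5≤7.
N = 9·7·11 = 693
Δ = 2!·6!·4!/13! = 1/180180
Racah Σ t=0..2: t=0:+1/576 t=1:−1/144 t=2:+1/576 = -1/288
⇒ 3j(4 3 5; 0 0 0)² = 20/1001, sgn +1
Racah Σ t=0..0: t=0:+1/2304 = 1/2304
⇒ 3j(4 3 5; 2 -3 1)² = 75/4004, sgn +1
4πI² = N·(3j₀)²·(3jₘ)² = 3375/13013
I = +1·√(0.259356/4π) = 0.14366244

0.143662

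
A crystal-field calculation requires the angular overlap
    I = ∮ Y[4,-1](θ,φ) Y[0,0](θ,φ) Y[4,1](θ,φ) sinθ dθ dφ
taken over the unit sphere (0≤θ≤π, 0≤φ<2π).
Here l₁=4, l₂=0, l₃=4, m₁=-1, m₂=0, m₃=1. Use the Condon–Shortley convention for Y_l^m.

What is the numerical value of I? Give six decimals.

Rules hold: Σm=0, L=8 even, 4≤4≤4.
N = 9·1·9 = 81
Δ = 0!·8!·0!/9! = 1/9
Racah Σ t=0..0: t=0:+1/576 = 1/576
⇒ 3j(4 0 4; 0 0 0)² = 1/9, sgn +1
Racah Σ t=0..0: t=0:+1/720 = 1/720
⇒ 3j(4 0 4; -1 0 1)² = 1/9, sgn -1
4πI² = N·(3j₀)²·(3jₘ)² = 1/1
I = -1·√(1/4π) = -0.28209479

-0.282095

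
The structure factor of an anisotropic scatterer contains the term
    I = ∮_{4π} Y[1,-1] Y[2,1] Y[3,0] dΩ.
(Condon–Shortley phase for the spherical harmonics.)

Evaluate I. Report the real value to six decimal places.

0.143048

m-sum 0 ✓  L=6 even ✓  1≤3≤3 ✓
Π(2lᵢ+1) = 3×5×7 = 105
triangle coeff Δ(1,2,3) = 1/105
Σ_t [0,0]: t=0:+1/4 = 1/4
(3j)²=3/35 [(1 2 3; 0 0 0)], sign=-1
Σ_t [0,0]: t=0:+1/12 = 1/12
(3j)²=1/35 [(1 2 3; -1 1 0)], sign=-1
⇒ 4πI² = 9/35
I = (+1)√(9/35/(4π)) = 0.14304817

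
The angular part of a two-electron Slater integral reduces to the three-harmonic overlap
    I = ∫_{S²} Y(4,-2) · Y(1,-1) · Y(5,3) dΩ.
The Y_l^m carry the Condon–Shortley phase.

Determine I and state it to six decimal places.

-0.259847

Rules hold: Σm=0, L=10 even, 3≤5≤5.
N = 9·3·11 = 297
Δ = 0!·8!·2!/11! = 1/495
Racah Σ t=0..0: t=0:+1/576 = 1/576
⇒ 3j(4 1 5; 0 0 0)² = 5/99, sgn -1
Racah Σ t=0..0: t=0:+1/2880 = 1/2880
⇒ 3j(4 1 5; -2 -1 3)² = 28/495, sgn +1
4πI² = N·(3j₀)²·(3jₘ)² = 28/33
I = -1·√(0.848485/4π) = -0.25984664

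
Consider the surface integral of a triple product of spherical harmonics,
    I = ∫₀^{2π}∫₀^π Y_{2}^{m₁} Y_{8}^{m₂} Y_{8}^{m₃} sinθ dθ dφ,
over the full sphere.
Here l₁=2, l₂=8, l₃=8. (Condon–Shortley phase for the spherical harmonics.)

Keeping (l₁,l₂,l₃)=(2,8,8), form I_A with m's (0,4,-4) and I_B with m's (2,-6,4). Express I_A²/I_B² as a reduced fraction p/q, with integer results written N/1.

16/91

l's match ⇒ only the (l;m) 3-j factors differ between A and B.
A: triangle coeff Δ(2,8,8) = 1/348840; Σ_t [0,2]: t=0:+1/3832012800 t=1:−1/239500800 t=2:+1/348364800 = -1/958003200; (3j)²=8/4845 [(2 8 8; 0 4 -4)], sign=-1
B: triangle coeff Δ(2,8,8) = 1/348840; Σ_t [0,0]: t=0:+1/3832012800 = 1/3832012800; (3j)²=91/9690 [(2 8 8; 2 -6 4)], sign=+1
I_A²/I_B² = (8/4845)/(91/9690) = 16/91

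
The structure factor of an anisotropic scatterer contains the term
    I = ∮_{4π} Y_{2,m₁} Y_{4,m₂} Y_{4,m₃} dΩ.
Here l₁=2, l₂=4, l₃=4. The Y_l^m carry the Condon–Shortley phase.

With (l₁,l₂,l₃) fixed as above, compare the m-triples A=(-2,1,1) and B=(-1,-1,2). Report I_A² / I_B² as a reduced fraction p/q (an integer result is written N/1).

200/81

Same 2,4,4: normalisation and zero-m 3j drop out of the ratio.
A: Δ: 2! 2! 6! / 11! → 1/13860; sum: t=2:+1/144 = 1/144; 3j²(2 4 4; -2 1 1) = Δ·Π!·Σ² = 10/231  (sign -1)
B: Δ: 2! 2! 6! / 11! → 1/13860; sum: t=1:−1/96 t=2:+1/240 = -1/160; 3j²(2 4 4; -1 -1 2) = Δ·Π!·Σ² = 27/1540  (sign -1)
I_A²/I_B² = (10/231)/(27/1540) = 200/81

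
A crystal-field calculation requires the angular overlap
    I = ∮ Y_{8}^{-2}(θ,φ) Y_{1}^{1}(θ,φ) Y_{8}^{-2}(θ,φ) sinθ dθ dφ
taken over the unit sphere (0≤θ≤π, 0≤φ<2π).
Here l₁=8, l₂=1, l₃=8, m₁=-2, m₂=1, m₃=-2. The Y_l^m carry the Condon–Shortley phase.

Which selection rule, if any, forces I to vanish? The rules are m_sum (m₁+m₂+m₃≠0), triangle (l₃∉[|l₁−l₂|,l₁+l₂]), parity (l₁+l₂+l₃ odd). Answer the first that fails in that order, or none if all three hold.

azimuthal sum: -2 + 1 − 2 = -3  ✗
7 ≤ 8 ≤ 9 (triangle on l)
L = 8 + 1 + 8 = 17 (odd)

m_sum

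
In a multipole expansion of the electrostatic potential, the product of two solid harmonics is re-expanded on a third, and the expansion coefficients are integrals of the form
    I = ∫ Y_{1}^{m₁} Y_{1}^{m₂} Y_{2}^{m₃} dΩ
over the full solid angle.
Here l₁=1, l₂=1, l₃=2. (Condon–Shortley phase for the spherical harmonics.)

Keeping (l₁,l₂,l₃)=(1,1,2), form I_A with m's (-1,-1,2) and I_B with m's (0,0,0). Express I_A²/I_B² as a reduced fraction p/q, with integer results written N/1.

Shared (l₁,l₂,l₃)=(1,1,2): N and (l;000)² cancel in I_A²/I_B².
A: Δ = 0!·2!·2!/5! = 1/30; Racah Σ t=0..0: t=0:+1/4 = 1/4; ⇒ 3j(1 1 2; -1 -1 2)² = 1/5, sgn +1
B: Δ = 0!·2!·2!/5! = 1/30; Racah Σ t=0..0: t=0:+1/1 = 1/1; ⇒ 3j(1 1 2; 0 0 0)² = 2/15, sgn +1
I_A²/I_B² = (1/5)/(2/15) = 3/2

3/2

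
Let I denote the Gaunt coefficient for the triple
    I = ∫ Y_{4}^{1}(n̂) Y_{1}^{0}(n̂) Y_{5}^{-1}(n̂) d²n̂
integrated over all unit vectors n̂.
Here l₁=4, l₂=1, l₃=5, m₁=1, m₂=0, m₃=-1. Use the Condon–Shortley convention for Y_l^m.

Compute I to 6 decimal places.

Checks pass: Σm=0; 10 even; l₃=5∈[3,5].
(2·4+1)(2·1+1)(2·5+1) = 297
Δ: 0! 8! 2! / 11! → 1/495
sum: t=0:+1/576 = 1/576
3j²(4 1 5; 0 0 0) = Δ·Π!·Σ² = 5/99  (sign -1)
sum: t=0:+1/720 = 1/720
3j²(4 1 5; 1 0 -1) = Δ·Π!·Σ² = 8/165  (sign +1)
combine: 4πI² = 297·5/99·8/165 = 8/11
take √, sign -1: I = -0.24057125

-0.240571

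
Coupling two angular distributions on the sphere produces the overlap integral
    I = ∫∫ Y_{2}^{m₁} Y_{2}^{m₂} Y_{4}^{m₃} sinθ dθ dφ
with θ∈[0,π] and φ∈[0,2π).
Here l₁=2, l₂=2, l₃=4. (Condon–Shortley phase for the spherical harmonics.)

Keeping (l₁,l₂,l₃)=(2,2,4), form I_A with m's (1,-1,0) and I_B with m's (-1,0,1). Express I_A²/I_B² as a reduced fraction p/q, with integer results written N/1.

l's match ⇒ only the (l;m) 3-j factors differ between A and B.
A: triangle coeff Δ(2,2,4) = 1/630; Σ_t [0,0]: t=0:+1/36 = 1/36; (3j)²=8/315 [(2 2 4; 1 -1 0)], sign=+1
B: triangle coeff Δ(2,2,4) = 1/630; Σ_t [0,0]: t=0:+1/24 = 1/24; (3j)²=1/21 [(2 2 4; -1 0 1)], sign=-1
I_A²/I_B² = (8/315)/(1/21) = 8/15

8/15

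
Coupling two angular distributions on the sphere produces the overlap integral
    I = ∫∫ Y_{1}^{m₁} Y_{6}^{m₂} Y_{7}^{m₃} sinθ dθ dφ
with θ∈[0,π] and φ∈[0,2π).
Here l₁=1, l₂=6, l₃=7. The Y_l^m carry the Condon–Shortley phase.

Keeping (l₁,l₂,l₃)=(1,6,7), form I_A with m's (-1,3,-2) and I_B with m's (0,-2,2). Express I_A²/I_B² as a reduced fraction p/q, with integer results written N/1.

2/9

l's match ⇒ only the (l;m) 3-j factors differ between A and B.
A: triangle coeff Δ(1,6,7) = 1/1365; Σ_t [0,0]: t=0:+1/4354560 = 1/4354560; (3j)²=2/273 [(1 6 7; -1 3 -2)], sign=-1
B: triangle coeff Δ(1,6,7) = 1/1365; Σ_t [0,0]: t=0:+1/967680 = 1/967680; (3j)²=3/91 [(1 6 7; 0 -2 2)], sign=-1
I_A²/I_B² = (2/273)/(3/91) = 2/9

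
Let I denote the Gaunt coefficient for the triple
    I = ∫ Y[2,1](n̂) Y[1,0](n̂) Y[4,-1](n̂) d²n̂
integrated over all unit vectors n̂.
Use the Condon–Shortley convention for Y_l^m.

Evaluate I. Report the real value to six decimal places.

0.000000

l₃=4 ∉ [1,3] — triangle fails ⇒ I = 0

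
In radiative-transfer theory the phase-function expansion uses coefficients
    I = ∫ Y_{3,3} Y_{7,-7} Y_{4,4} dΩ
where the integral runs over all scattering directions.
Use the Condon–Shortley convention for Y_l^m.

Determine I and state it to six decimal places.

m-sum 0 ✓  L=14 even ✓  4≤4≤10 ✓
Π(2lᵢ+1) = 7×15×9 = 945
triangle coeff Δ(3,7,4) = 1/45045
Σ_t [3,3]: t=3:−1/20736 = -1/20736
(3j)²=35/1287 [(3 7 4; 0 0 0)], sign=-1
Σ_t [0,0]: t=0:+1/29030400 = 1/29030400
(3j)²=1/15 [(3 7 4; 3 -7 4)], sign=+1
⇒ 4πI² = 245/143
I = (-1)√(245/143/(4π)) = -0.36924115

-0.369241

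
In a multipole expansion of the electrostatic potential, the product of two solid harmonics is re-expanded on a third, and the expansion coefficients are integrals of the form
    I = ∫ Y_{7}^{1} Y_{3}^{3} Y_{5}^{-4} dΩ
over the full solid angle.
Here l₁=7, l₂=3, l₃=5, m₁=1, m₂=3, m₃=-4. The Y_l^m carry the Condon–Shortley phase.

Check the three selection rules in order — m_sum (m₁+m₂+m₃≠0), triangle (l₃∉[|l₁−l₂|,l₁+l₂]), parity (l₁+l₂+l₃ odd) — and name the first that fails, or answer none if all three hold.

parity

m₁+m₂+m₃ = 1 + 3 − 4 = 0  ✓
triangle: |7−3|=4 ≤ l₃=5 ≤ 7+3=10  ✓
parity: l₁+l₂+l₃ = 15 is odd  ✗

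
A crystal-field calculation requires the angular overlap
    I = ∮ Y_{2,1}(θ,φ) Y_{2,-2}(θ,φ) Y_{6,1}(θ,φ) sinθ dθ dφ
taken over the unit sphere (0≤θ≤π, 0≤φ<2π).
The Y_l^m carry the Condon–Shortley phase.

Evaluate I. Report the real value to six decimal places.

0.000000

|2−2|≤6≤2+2 violated ⇒ I = 0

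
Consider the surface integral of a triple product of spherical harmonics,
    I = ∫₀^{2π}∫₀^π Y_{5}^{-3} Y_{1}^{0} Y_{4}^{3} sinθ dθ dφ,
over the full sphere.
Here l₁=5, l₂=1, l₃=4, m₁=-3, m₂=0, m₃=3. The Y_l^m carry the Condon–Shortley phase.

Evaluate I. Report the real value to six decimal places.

m-sum 0 ✓  L=10 even ✓  4≤4≤6 ✓
Π(2lᵢ+1) = 11×3×9 = 297
triangle coeff Δ(5,1,4) = 1/495
Σ_t [1,1]: t=1:−1/576 = -1/576
(3j)²=5/99 [(5 1 4; 0 0 0)], sign=-1
Σ_t [1,1]: t=1:−1/5040 = -1/5040
(3j)²=16/495 [(5 1 4; -3 0 3)], sign=+1
⇒ 4πI² = 16/33
I = (-1)√(16/33/(4π)) = -0.19642560

-0.196426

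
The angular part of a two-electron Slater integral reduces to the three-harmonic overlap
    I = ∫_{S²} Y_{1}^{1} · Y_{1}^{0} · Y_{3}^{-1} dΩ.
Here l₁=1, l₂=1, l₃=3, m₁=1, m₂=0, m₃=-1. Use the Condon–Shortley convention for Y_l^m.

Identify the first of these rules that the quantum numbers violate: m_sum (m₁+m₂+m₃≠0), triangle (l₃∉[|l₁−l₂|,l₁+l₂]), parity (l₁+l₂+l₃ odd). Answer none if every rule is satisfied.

triangle

Σmᵢ = 0  ✓
l₃∈[|l₁−l₂|,l₁+l₂]=[0,2], have l₃=3  ✗
Σlᵢ = 5 ⇒ odd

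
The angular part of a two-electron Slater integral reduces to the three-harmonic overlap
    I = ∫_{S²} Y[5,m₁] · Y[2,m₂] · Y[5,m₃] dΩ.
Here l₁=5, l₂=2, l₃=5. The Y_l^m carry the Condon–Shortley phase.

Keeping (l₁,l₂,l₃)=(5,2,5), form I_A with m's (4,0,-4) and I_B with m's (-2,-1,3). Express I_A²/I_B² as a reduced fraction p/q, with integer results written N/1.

9/25

l's match ⇒ only the (l;m) 3-j factors differ between A and B.
A: triangle coeff Δ(5,2,5) = 1/38610; Σ_t [0,1]: t=0:+1/20160 t=1:−1/40320 = 1/40320; (3j)²=6/715 [(5 2 5; 4 0 -4)], sign=-1
B: triangle coeff Δ(5,2,5) = 1/38610; Σ_t [0,1]: t=0:+1/10080 t=1:−1/2880 = -1/4032; (3j)²=10/429 [(5 2 5; -2 -1 3)], sign=-1
I_A²/I_B² = (6/715)/(10/429) = 9/25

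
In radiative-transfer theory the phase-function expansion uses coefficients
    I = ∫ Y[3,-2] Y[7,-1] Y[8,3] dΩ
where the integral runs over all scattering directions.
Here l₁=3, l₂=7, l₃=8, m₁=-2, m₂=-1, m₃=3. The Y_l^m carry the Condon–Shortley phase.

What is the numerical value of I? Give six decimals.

Rules hold: Σm=0, L=18 even, 4≤8≤10.
N = 7·15·17 = 1785
Δ = 2!·4!·12!/19! = 1/5290740
Racah Σ t=0..2: t=0:+1/7257600 t=1:−1/2073600 t=2:+1/7257600 = -1/4838400
⇒ 3j(3 7 8; 0 0 0)² = 252/20995, sgn -1
Racah Σ t=1..2: t=1:−1/14515200 t=2:+1/11612160 = 1/58060800
⇒ 3j(3 7 8; -2 -1 3)² = 55/58786, sgn -1
4πI² = N·(3j₀)²·(3jₘ)² = 20790/1037153
I = +1·√(0.0200453/4π) = 0.03993934

0.039939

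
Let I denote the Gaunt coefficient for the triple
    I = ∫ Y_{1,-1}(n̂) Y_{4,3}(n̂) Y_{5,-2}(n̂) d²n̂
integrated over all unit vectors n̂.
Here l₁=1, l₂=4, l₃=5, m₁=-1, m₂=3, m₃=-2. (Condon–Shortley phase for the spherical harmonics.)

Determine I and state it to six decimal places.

Checks pass: Σm=0; 10 even; l₃=5∈[3,5].
(2·1+1)(2·4+1)(2·5+1) = 297
Δ: 0! 2! 8! / 11! → 1/495
sum: t=0:+1/576 = 1/576
3j²(1 4 5; 0 0 0) = Δ·Π!·Σ² = 5/99  (sign -1)
sum: t=0:+1/10080 = 1/10080
3j²(1 4 5; -1 3 -2) = Δ·Π!·Σ² = 1/165  (sign -1)
combine: 4πI² = 297·5/99·1/165 = 1/11
take √, sign +1: I = 0.08505478

0.085055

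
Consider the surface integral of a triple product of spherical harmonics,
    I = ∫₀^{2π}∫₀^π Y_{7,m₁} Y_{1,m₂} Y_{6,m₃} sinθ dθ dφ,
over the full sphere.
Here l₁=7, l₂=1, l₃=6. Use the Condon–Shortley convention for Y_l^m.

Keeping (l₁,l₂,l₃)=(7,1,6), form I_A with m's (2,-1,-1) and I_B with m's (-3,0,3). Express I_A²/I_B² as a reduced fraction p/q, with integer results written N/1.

9/10

Shared (l₁,l₂,l₃)=(7,1,6): N and (l;000)² cancel in I_A²/I_B².
A: Δ = 2!·12!·0!/15! = 1/1365; Racah Σ t=0..0: t=0:+1/1209600 = 1/1209600; ⇒ 3j(7 1 6; 2 -1 -1)² = 12/455, sgn -1
B: Δ = 2!·12!·0!/15! = 1/1365; Racah Σ t=1..1: t=1:−1/2177280 = -1/2177280; ⇒ 3j(7 1 6; -3 0 3)² = 8/273, sgn +1
I_A²/I_B² = (12/455)/(8/273) = 9/10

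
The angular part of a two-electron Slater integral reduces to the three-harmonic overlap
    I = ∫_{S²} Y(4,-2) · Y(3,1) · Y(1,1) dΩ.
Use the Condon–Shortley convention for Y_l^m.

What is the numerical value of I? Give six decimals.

0.238414

m-sum 0 ✓  L=8 even ✓  1≤1≤7 ✓
Π(2lᵢ+1) = 9×7×3 = 189
triangle coeff Δ(4,3,1) = 1/252
Σ_t [3,3]: t=3:−1/36 = -1/36
(3j)²=4/63 [(4 3 1; 0 0 0)], sign=+1
Σ_t [4,4]: t=4:+1/96 = 1/96
(3j)²=5/84 [(4 3 1; -2 1 1)], sign=+1
⇒ 4πI² = 5/7
I = (+1)√(5/7/(4π)) = 0.23841361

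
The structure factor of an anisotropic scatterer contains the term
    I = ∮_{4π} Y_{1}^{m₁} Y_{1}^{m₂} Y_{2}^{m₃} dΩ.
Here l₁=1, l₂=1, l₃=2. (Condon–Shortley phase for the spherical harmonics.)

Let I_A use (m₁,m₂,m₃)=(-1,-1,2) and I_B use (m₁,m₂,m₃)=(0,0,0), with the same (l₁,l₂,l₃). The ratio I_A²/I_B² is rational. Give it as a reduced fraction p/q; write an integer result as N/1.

3/2

l's match ⇒ only the (l;m) 3-j factors differ between A and B.
A: triangle coeff Δ(1,1,2) = 1/30; Σ_t [0,0]: t=0:+1/4 = 1/4; (3j)²=1/5 [(1 1 2; -1 -1 2)], sign=+1
B: triangle coeff Δ(1,1,2) = 1/30; Σ_t [0,0]: t=0:+1/1 = 1/1; (3j)²=2/15 [(1 1 2; 0 0 0)], sign=+1
I_A²/I_B² = (1/5)/(2/15) = 3/2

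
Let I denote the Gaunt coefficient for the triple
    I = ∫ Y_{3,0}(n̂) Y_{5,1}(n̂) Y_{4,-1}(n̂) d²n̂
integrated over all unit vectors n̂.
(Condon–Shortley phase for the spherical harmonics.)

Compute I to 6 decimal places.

-0.115089

m-sum 0 ✓  L=12 even ✓  2≤4≤8 ✓
Π(2lᵢ+1) = 7×11×9 = 693
triangle coeff Δ(3,5,4) = 1/180180
Σ_t [1,3]: t=1:−1/576 t=2:+1/144 t=3:−1/576 = 1/288
(3j)²=20/1001 [(3 5 4; 0 0 0)], sign=+1
Σ_t [1,3]: t=1:−1/1440 t=2:+1/192 t=3:−1/432 = 19/8640
(3j)²=361/30030 [(3 5 4; 0 1 -1)], sign=-1
⇒ 4πI² = 2166/13013
I = (-1)√(2166/13013/(4π)) = -0.11508947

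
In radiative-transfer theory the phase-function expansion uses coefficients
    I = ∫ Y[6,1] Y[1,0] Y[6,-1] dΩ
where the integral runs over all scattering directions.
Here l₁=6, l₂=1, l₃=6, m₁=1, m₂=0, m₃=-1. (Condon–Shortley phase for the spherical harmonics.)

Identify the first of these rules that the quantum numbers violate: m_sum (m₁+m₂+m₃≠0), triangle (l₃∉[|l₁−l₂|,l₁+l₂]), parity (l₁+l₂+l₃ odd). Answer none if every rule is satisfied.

Σmᵢ = 0  ✓
l₃∈[|l₁−l₂|,l₁+l₂]=[5,7], have l₃=6  ✓
Σlᵢ = 13 ⇒ odd  ✗

parity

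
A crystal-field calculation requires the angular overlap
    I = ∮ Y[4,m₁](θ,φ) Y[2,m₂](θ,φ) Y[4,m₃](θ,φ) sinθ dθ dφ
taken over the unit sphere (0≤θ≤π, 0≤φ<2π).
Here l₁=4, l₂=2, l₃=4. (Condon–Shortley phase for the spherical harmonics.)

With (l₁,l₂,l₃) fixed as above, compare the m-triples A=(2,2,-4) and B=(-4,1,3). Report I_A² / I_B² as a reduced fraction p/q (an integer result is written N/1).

2/7

l's match ⇒ only the (l;m) 3-j factors differ between A and B.
A: triangle coeff Δ(4,2,4) = 1/13860; Σ_t [2,2]: t=2:+1/2880 = 1/2880; (3j)²=2/165 [(4 2 4; 2 2 -4)], sign=+1
B: triangle coeff Δ(4,2,4) = 1/13860; Σ_t [2,2]: t=2:+1/1440 = 1/1440; (3j)²=7/165 [(4 2 4; -4 1 3)], sign=-1
I_A²/I_B² = (2/165)/(7/165) = 2/7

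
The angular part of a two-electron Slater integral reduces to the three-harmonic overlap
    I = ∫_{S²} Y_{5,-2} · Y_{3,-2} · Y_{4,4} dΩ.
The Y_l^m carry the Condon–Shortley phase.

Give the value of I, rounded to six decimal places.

-0.109480

Checks pass: Σm=0; 12 even; l₃=4∈[2,8].
(2·5+1)(2·3+1)(2·4+1) = 693
Δ: 4! 6! 2! / 13! → 1/180180
sum: t=1:−1/576 t=2:+1/144 t=3:−1/576 = 1/288
3j²(5 3 4; 0 0 0) = Δ·Π!·Σ² = 20/1001  (sign +1)
sum: t=1:−1/8640 = -1/8640
3j²(5 3 4; -2 -2 4) = Δ·Π!·Σ² = 14/1287  (sign -1)
combine: 4πI² = 693·20/1001·14/1287 = 280/1859
take √, sign -1: I = -0.10947990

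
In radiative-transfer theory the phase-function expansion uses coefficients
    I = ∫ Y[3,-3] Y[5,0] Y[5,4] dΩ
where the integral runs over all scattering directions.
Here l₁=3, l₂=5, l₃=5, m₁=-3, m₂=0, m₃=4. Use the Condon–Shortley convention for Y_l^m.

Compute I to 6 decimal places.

m-sum = -3 + 0 + 4 = 1 ≠ 0 ⇒ I = 0

0.000000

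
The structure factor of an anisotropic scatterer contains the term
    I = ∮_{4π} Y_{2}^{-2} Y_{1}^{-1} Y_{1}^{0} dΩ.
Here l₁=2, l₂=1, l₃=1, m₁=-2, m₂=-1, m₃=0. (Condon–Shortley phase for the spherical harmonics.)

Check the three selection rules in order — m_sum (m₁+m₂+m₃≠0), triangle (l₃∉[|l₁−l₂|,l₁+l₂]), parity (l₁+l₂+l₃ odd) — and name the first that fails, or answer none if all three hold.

m₁+m₂+m₃ = -2 − 1 + 0 = -3  ✗
triangle: |2−1|=1 ≤ l₃=1 ≤ 2+1=3
parity: l₁+l₂+l₃ = 4 is even

m_sum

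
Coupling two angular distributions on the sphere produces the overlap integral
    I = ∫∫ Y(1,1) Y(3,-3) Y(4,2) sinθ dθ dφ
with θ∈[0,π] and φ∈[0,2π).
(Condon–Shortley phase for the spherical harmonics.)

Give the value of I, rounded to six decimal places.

0.061558

m-sum 0 ✓  L=8 even ✓  2≤4≤4 ✓
Π(2lᵢ+1) = 3×7×9 = 189
triangle coeff Δ(1,3,4) = 1/252
Σ_t [0,0]: t=0:+1/36 = 1/36
(3j)²=4/63 [(1 3 4; 0 0 0)], sign=+1
Σ_t [0,0]: t=0:+1/1440 = 1/1440
(3j)²=1/252 [(1 3 4; 1 -3 2)], sign=+1
⇒ 4πI² = 1/21
I = (+1)√(1/21/(4π)) = 0.06155813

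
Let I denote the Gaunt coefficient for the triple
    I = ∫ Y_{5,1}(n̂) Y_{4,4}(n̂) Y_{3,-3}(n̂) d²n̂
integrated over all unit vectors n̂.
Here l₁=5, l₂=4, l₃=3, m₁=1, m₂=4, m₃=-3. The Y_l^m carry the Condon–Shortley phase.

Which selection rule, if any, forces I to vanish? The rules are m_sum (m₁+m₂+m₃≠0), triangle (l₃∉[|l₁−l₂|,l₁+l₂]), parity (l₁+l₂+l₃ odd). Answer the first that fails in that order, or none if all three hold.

m₁+m₂+m₃ = 1 + 4 − 3 = 2  ✗
triangle: |5−4|=1 ≤ l₃=3 ≤ 5+4=9
parity: l₁+l₂+l₃ = 12 is even

m_sum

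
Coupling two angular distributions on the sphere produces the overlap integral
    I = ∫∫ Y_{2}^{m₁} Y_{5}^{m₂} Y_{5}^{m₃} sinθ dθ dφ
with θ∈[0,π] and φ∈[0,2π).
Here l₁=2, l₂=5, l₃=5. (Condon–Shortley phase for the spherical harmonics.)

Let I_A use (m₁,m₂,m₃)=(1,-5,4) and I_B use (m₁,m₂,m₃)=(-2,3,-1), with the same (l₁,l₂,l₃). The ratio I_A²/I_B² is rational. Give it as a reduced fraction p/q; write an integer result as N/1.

135/112

Same 2,5,5: normalisation and zero-m 3j drop out of the ratio.
A: Δ: 2! 2! 8! / 13! → 1/38610; sum: t=0:+1/80640 = 1/80640; 3j²(2 5 5; 1 -5 4) = Δ·Π!·Σ² = 9/286  (sign -1)
B: Δ: 2! 2! 8! / 13! → 1/38610; sum: t=2:+1/5760 = 1/5760; 3j²(2 5 5; -2 3 -1) = Δ·Π!·Σ² = 56/2145  (sign +1)
I_A²/I_B² = (9/286)/(56/2145) = 135/112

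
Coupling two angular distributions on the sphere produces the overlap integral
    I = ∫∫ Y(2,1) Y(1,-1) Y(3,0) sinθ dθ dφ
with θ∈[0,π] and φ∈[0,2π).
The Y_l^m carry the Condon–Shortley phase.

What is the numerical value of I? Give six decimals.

0.143048

Checks pass: Σm=0; 6 even; l₃=3∈[1,3].
(2·2+1)(2·1+1)(2·3+1) = 105
Δ: 0! 4! 2! / 7! → 1/105
sum: t=0:+1/4 = 1/4
3j²(2 1 3; 0 0 0) = Δ·Π!·Σ² = 3/35  (sign -1)
sum: t=0:+1/12 = 1/12
3j²(2 1 3; 1 -1 0) = Δ·Π!·Σ² = 1/35  (sign -1)
combine: 4πI² = 105·3/35·1/35 = 9/35
take √, sign +1: I = 0.14304817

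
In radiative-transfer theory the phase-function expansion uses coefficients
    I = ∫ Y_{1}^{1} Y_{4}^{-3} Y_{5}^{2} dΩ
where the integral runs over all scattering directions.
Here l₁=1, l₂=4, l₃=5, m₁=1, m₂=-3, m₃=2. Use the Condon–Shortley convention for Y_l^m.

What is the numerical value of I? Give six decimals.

0.085055

Rules hold: Σm=0, L=10 even, 3≤5≤5.
N = 3·9·11 = 297
Δ = 0!·2!·8!/11! = 1/495
Racah Σ t=0..0: t=0:+1/576 = 1/576
⇒ 3j(1 4 5; 0 0 0)² = 5/99, sgn -1
Racah Σ t=0..0: t=0:+1/10080 = 1/10080
⇒ 3j(1 4 5; 1 -3 2)² = 1/165, sgn -1
4πI² = N·(3j₀)²·(3jₘ)² = 1/11
I = +1·√(0.0909091/4π) = 0.08505478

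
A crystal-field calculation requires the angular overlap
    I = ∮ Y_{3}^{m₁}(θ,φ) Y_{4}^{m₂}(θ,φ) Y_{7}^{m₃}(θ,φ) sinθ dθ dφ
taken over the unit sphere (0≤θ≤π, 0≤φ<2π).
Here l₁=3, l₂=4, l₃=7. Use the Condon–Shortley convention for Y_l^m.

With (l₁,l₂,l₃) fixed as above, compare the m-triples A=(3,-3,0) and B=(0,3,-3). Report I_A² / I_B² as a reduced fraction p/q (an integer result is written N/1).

7/480

l's match ⇒ only the (l;m) 3-j factors differ between A and B.
A: triangle coeff Δ(3,4,7) = 1/45045; Σ_t [0,0]: t=0:+1/3628800 = 1/3628800; (3j)²=1/6435 [(3 4 7; 3 -3 0)], sign=-1
B: triangle coeff Δ(3,4,7) = 1/45045; Σ_t [0,0]: t=0:+1/181440 = 1/181440; (3j)²=32/3003 [(3 4 7; 0 3 -3)], sign=+1
I_A²/I_B² = (1/6435)/(32/3003) = 7/480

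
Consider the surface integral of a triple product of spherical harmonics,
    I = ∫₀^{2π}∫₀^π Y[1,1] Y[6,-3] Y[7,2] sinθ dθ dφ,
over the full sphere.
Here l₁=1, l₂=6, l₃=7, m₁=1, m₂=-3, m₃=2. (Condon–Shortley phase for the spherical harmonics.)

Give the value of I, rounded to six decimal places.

0.110647

Rules hold: Σm=0, L=14 even, 5≤7≤7.
N = 3·13·15 = 585
Δ = 0!·2!·12!/15! = 1/1365
Racah Σ t=0..0: t=0:+1/518400 = 1/518400
⇒ 3j(1 6 7; 0 0 0)² = 7/195, sgn -1
Racah Σ t=0..0: t=0:+1/4354560 = 1/4354560
⇒ 3j(1 6 7; 1 -3 2)² = 2/273, sgn -1
4πI² = N·(3j₀)²·(3jₘ)² = 2/13
I = +1·√(0.153846/4π) = 0.11064668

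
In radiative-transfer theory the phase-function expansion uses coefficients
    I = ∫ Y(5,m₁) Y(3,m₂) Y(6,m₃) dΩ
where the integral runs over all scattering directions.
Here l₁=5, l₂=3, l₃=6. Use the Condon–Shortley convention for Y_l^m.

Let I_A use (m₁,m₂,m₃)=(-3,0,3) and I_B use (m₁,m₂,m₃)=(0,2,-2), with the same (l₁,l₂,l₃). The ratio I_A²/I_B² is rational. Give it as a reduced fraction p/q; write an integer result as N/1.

Shared (l₁,l₂,l₃)=(5,3,6): N and (l;000)² cancel in I_A²/I_B².
A: Δ = 2!·8!·4!/15! = 1/675675; Racah Σ t=0..2: t=0:+1/483840 t=1:−1/20160 t=2:+1/17280 = 1/96768; ⇒ 3j(5 3 6; -3 0 3)² = 1/1001, sgn -1
B: Δ = 2!·8!·4!/15! = 1/675675; Racah Σ t=1..2: t=1:−1/13824 t=2:+1/8640 = 1/23040; ⇒ 3j(5 3 6; 0 2 -2)² = 2/429, sgn +1
I_A²/I_B² = (1/1001)/(2/429) = 3/14

3/14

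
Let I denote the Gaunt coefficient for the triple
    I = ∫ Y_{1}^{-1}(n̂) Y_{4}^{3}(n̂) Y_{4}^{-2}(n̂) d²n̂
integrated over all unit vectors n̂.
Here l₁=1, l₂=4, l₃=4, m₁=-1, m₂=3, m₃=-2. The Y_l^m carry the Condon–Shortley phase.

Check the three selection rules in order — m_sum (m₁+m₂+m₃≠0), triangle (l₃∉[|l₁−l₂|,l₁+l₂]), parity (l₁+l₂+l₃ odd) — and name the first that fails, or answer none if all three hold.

parity

azimuthal sum: -1 + 3 − 2 = 0  ✓
3 ≤ 4 ≤ 5 (triangle on l)  ✓
L = 1 + 4 + 4 = 9 (odd)  ✗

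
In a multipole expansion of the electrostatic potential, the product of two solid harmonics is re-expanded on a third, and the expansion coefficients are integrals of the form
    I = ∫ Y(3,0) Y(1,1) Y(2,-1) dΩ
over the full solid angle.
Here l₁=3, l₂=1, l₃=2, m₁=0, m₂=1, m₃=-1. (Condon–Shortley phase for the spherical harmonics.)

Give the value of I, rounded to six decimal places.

m-sum 0 ✓  L=6 even ✓  2≤2≤4 ✓
Π(2lᵢ+1) = 7×3×5 = 105
triangle coeff Δ(3,1,2) = 1/105
Σ_t [1,1]: t=1:−1/4 = -1/4
(3j)²=3/35 [(3 1 2; 0 0 0)], sign=-1
Σ_t [2,2]: t=2:+1/12 = 1/12
(3j)²=1/35 [(3 1 2; 0 1 -1)], sign=-1
⇒ 4πI² = 9/35
I = (+1)√(9/35/(4π)) = 0.14304817

0.143048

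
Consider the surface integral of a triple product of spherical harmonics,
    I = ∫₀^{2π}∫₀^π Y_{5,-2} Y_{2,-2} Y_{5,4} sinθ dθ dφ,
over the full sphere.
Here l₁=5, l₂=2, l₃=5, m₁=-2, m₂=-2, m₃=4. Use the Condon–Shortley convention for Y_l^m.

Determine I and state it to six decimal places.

m-sum 0 ✓  L=12 even ✓  3≤5≤7 ✓
Π(2lᵢ+1) = 11×5×11 = 605
triangle coeff Δ(5,2,5) = 1/38610
Σ_t [0,2]: t=0:+1/2880 t=1:−1/576 t=2:+1/2880 = -1/960
(3j)²=10/429 [(5 2 5; 0 0 0)], sign=+1
Σ_t [0,0]: t=0:+1/20160 = 1/20160
(3j)²=12/715 [(5 2 5; -2 -2 4)], sign=-1
⇒ 4πI² = 40/169
I = (-1)√(40/169/(4π)) = -0.13724032

-0.137240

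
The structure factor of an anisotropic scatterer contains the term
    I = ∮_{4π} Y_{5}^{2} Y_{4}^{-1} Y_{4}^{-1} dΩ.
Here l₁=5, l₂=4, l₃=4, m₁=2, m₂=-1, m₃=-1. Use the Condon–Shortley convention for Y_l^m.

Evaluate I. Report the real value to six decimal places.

L=13 odd ⇒ parity kills the (l;000) factor ⇒ I = 0

0.000000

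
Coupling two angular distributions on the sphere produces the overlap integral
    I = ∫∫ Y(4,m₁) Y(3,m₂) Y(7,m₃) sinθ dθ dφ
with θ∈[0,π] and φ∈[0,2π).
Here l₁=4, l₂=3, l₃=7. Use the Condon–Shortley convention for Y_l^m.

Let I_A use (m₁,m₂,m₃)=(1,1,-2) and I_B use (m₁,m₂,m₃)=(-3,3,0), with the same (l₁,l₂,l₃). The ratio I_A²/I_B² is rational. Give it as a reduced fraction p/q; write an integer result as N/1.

l's match ⇒ only the (l;m) 3-j factors differ between A and B.
A: triangle coeff Δ(4,3,7) = 1/45045; Σ_t [0,0]: t=0:+1/34560 = 1/34560; (3j)²=4/143 [(4 3 7; 1 1 -2)], sign=-1
B: triangle coeff Δ(4,3,7) = 1/45045; Σ_t [0,0]: t=0:+1/3628800 = 1/3628800; (3j)²=1/6435 [(4 3 7; -3 3 0)], sign=-1
I_A²/I_B² = (4/143)/(1/6435) = 180/1

180/1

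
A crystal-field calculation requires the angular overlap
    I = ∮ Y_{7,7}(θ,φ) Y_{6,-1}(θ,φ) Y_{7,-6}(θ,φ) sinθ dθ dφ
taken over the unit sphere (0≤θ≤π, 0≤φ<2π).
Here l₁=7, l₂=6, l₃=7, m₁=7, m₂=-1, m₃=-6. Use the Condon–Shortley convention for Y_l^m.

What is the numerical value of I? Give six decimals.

-0.136353

Rules hold: Σm=0, L=20 even, 1≤7≤13.
N = 15·13·15 = 2925
Δ = 6!·8!·6!/21! = 1/2444321880
Racah Σ t=0..6: t=0:+1/2612736000 t=1:−1/20736000 t=2:+1/1658880 t=3:−1/746496 t=4:+1/1658880 t=5:−1/20736000 t=6:+1/2612736000 = -1/4354560
⇒ 3j(7 6 7; 0 0 0)² = 1000/138567, sgn +1
Racah Σ t=0..0: t=0:+1/3483648000 = 1/3483648000
⇒ 3j(7 6 7; 7 -1 -6)² = 143/12920, sgn -1
4πI² = N·(3j₀)²·(3jₘ)² = 24375/104329
I = -1·√(0.233636/4π) = -0.13635305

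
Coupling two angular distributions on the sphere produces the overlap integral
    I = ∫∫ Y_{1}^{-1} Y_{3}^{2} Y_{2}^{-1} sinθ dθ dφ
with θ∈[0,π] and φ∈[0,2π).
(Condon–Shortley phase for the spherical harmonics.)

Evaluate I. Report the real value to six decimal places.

Rules hold: Σm=0, L=6 even, 2≤2≤4.
N = 3·7·5 = 105
Δ = 2!·0!·4!/7! = 1/105
Racah Σ t=1..1: t=1:−1/4 = -1/4
⇒ 3j(1 3 2; 0 0 0)² = 3/35, sgn -1
Racah Σ t=2..2: t=2:+1/12 = 1/12
⇒ 3j(1 3 2; -1 2 -1)² = 2/21, sgn -1
4πI² = N·(3j₀)²·(3jₘ)² = 6/7
I = +1·√(0.857143/4π) = 0.26116903

0.261169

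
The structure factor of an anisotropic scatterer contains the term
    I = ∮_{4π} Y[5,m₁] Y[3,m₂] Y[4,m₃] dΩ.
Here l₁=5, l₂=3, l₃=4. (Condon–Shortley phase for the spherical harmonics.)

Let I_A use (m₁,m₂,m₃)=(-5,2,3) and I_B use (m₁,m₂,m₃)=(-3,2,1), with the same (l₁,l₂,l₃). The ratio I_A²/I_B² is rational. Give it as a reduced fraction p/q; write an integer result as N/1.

35/1

l's match ⇒ only the (l;m) 3-j factors differ between A and B.
A: triangle coeff Δ(5,3,4) = 1/180180; Σ_t [4,4]: t=4:+1/17280 = 1/17280; (3j)²=35/858 [(5 3 4; -5 2 3)], sign=-1
B: triangle coeff Δ(5,3,4) = 1/180180; Σ_t [3,4]: t=3:−1/1440 t=4:+1/1152 = 1/5760; (3j)²=1/858 [(5 3 4; -3 2 1)], sign=-1
I_A²/I_B² = (35/858)/(1/858) = 35/1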